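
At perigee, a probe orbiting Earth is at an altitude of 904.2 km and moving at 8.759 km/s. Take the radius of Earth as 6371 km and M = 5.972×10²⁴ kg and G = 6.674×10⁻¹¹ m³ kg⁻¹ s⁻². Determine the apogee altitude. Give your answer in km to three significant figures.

μ = GM = 6.674×10⁻¹¹ × 5.972×10²⁴ = 3.986×10¹⁴ m³/s².
r_p = 6371 + 904.2 = 7275.2 km = 7.275×10⁶ m.
Specific energy ε = v²/2 − μ/r = -1.642×10⁷ J/kg, so a = −μ/(2ε) = 1.213×10⁷ m.
The apsides satisfy r_p + r_a = 2a, so the apogee radius is 2a − r_p = 1.699×10⁷ m = 16991 km.
Apogee altitude = 16991 − 6371 = 10620 km.

apogee altitude ≈ 10600 km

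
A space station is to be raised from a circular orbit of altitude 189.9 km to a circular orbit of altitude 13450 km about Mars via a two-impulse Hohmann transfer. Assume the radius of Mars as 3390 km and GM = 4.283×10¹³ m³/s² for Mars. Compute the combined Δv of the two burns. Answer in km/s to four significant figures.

Δv_total ≈ 1.634 km/s

r₁ = 3390 + 189.9 = 3579.9 km = 3.5799×10⁶ m.
r₂ = 3390 + 13450 = 16840 km = 1.6840×10⁷ m.
Transfer ellipse a_t = (r₁ + r₂)/2 = 1.021×10⁷ m.
At r₁: circular v_c1 = √(μ/r₁) = 3459 m/s; transfer-periapsis v_p = √[μ(2/r₁ − 1/a_t)] = 4442 m/s.
Δv₁ = v_p − v_c1 = 983.3 m/s.
At r₂: circular v_c2 = √(μ/r₂) = 1595 m/s; transfer-apoapsis v_a = √[μ(2/r₂ − 1/a_t)] = 944.3 m/s.
Δv₂ = v_c2 − v_a = 650.5 m/s.
Total Δv = Δv₁ + Δv₂ = 1634 m/s = 1.634 km/s.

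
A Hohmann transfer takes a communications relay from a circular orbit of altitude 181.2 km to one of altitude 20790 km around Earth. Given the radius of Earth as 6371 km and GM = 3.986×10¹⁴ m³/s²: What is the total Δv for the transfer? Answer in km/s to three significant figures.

r₁ = 6371 + 181.2 = 6552.2 km = 6.5522×10⁶ m.
r₂ = 6371 + 20790 = 27161 km = 2.7161×10⁷ m.
Transfer ellipse a_t = (r₁ + r₂)/2 = 1.686×10⁷ m.
At r₁: circular v_c1 = √(μ/r₁) = 7800 m/s; transfer-perigee v_p = √[μ(2/r₁ − 1/a_t)] = 9901 m/s.
Δv₁ = v_p − v_c1 = 2101 m/s.
At r₂: circular v_c2 = √(μ/r₂) = 3831 m/s; transfer-apogee v_a = √[μ(2/r₂ − 1/a_t)] = 2388 m/s.
Δv₂ = v_c2 − v_a = 1442 m/s.
Total Δv = Δv₁ + Δv₂ = 3543 m/s = 3.543 km/s.

Δv_total ≈ 3.54 km/s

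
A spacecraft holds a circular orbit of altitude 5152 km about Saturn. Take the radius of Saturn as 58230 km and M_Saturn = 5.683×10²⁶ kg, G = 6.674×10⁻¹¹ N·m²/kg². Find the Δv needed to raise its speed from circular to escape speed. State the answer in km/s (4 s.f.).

μ = GM = 6.674×10⁻¹¹ × 5.683×10²⁶ = 3.793×10¹⁶ m³/s².
r = 58230 + 5152 = 63382 km = 6.3382×10⁷ m.
Circular speed v_c = √(μ/r) = 24460 m/s.
Escape speed v_esc = √(2μ/r) = √2 × v_c = 34600 m/s.
Δv = v_esc − v_c = 10130 m/s = 10.13 km/s.

Δv ≈ 10.13 km/s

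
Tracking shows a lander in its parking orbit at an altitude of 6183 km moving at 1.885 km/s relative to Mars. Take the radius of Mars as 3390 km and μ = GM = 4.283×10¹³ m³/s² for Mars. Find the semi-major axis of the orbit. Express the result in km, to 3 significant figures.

r = 3390 + 6183 = 9573.0 km = 9.573×10⁶ m.
Vis-viva rearranged: 1/a = 2/r − v²/μ = 2.089×10⁻⁷ − 8.296×10⁻⁸ = 1.260×10⁻⁷ m⁻¹.
a = 7.939×10⁶ m = 7939.0 km.

a ≈ 7940 km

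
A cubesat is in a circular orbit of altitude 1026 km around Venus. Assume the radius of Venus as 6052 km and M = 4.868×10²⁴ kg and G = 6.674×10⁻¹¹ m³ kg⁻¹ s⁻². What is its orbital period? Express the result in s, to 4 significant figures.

T ≈ 6564 s

μ = GM = 6.674×10⁻¹¹ × 4.868×10²⁴ = 3.249×10¹⁴ m³/s².
r = 6052 + 1026 = 7078.0 km = 7.0780×10⁶ m.
Kepler's third law: T = 2π√(r³/μ) = 2π√((7.078×10⁶)³ / 3.249×10¹⁴).
r³/μ = 1.091×10⁶ s², so T = 2π × 1.045×10³ = 6.564×10³ s.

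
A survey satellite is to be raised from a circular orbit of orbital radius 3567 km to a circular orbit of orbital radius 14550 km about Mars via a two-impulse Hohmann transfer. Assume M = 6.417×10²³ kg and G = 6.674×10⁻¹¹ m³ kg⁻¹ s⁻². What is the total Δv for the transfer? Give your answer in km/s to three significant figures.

μ = GM = 6.674×10⁻¹¹ × 6.417×10²³ = 4.283×10¹³ m³/s².
r₁ = 3567 km = 3.567×10⁶ m.
r₂ = 14550 km = 1.455×10⁷ m.
Transfer ellipse a_t = (r₁ + r₂)/2 = 9.058×10⁶ m.
At r₁: circular v_c1 = √(μ/r₁) = 3465 m/s; transfer-periapsis v_p = √[μ(2/r₁ − 1/a_t)] = 4391 m/s.
Δv₁ = v_p − v_c1 = 926.4 m/s.
At r₂: circular v_c2 = √(μ/r₂) = 1716 m/s; transfer-apoapsis v_a = √[μ(2/r₂ − 1/a_t)] = 1077 m/s.
Δv₂ = v_c2 − v_a = 639.1 m/s.
Total Δv = Δv₁ + Δv₂ = 1565 m/s = 1.565 km/s.

Δv_total ≈ 1.57 km/s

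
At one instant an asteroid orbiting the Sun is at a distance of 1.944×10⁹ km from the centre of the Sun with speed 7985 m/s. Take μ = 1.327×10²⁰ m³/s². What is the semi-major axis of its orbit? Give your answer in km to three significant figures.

r = 1.944×10¹² m.
Vis-viva rearranged: 1/a = 2/r − v²/μ = 1.029×10⁻¹² − 4.805×10⁻¹³ = 5.483×10⁻¹³ m⁻¹.
a = 1.824×10¹² m = 1.8237×10⁹ km.

a ≈ 1.82×10⁹ km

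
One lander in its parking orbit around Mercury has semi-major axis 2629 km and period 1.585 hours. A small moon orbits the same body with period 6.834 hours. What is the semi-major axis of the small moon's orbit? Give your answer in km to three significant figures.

Kepler's third law: a³ ∝ T², so a₂ = a₁ (T₂/T₁)^(2/3).
T₂/T₁ = 4.312, (T₂/T₁)^(2/3) = 2.649.
a₂ = 2629 × 2.649 = 6964 km.

a₂ ≈ 6960 km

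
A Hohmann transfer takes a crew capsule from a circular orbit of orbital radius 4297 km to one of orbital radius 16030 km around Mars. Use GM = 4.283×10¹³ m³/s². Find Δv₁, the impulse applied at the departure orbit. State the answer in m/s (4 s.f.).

Δv ≈ 807.8 m/s

r₁ = 4297 km = 4.297×10⁶ m.
r₂ = 16030 km = 1.603×10⁷ m.
Transfer ellipse a_t = (r₁ + r₂)/2 = 1.016×10⁷ m.
At r₁: circular v_c1 = √(μ/r₁) = 3157 m/s; transfer-periapsis v_p = √[μ(2/r₁ − 1/a_t)] = 3965 m/s.
Δv₁ = v_p − v_c1 = 807.8 m/s.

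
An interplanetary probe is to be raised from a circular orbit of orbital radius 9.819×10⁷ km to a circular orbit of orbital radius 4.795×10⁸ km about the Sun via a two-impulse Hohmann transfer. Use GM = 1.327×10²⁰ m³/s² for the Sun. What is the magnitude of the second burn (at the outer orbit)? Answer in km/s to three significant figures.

Δv ≈ 6.94 km/s

r₁ = 9.819×10⁷ km = 9.819×10¹⁰ m.
r₂ = 4.795×10⁸ km = 4.795×10¹¹ m.
Transfer ellipse a_t = (r₁ + r₂)/2 = 2.888×10¹¹ m.
At r₁: circular v_c1 = √(μ/r₁) = 36760 m/s; transfer-perihelion v_p = √[μ(2/r₁ − 1/a_t)] = 47370 m/s.
At r₂: circular v_c2 = √(μ/r₂) = 16640 m/s; transfer-aphelion v_a = √[μ(2/r₂ − 1/a_t)] = 9699 m/s.
Δv₂ = v_c2 − v_a = 6936 m/s.
= 6.936 km/s.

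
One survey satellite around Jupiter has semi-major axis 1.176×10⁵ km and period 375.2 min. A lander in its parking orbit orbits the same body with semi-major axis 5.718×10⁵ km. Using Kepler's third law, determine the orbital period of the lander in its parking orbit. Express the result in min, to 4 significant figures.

Kepler's third law: T² ∝ a³, so T₂ = T₁ (a₂/a₁)^(3/2).
a₂/a₁ = 4.862, (a₂/a₁)^(3/2) = 10.72.
T₂ = 375.2 × 10.72 = 4023 min.

T₂ ≈ 4023 min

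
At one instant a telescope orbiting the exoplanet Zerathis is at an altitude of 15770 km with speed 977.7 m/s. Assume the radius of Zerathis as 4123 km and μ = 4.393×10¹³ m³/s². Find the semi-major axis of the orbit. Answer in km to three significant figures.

r = 4123 + 15770 = 19893 km = 1.989×10⁷ m.
Vis-viva rearranged: 1/a = 2/r − v²/μ = 1.005×10⁻⁷ − 2.176×10⁻⁸ = 7.878×10⁻⁸ m⁻¹.
a = 1.269×10⁷ m = 12694 km.

a ≈ 12700 km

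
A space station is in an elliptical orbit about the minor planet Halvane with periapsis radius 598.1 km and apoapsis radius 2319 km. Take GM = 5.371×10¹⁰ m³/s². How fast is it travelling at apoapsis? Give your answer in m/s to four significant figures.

Semi-major axis a = (r_p + r_a)/2 = 1458.5 km = 1.459×10⁶ m.
Vis-viva: v² = μ(2/r − 1/a) = 5.371×10¹⁰ × (8.624×10⁻⁷ − 6.856×10⁻⁷) = 9.497×10³ m²/s².
v = 97.45 m/s.

v ≈ 97.45 m/s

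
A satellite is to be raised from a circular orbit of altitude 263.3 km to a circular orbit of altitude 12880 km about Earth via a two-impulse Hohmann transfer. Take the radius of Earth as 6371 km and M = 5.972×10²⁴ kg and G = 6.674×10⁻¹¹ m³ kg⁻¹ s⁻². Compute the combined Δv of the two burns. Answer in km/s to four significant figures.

μ = GM = 6.674×10⁻¹¹ × 5.972×10²⁴ = 3.986×10¹⁴ m³/s².
r₁ = 6371 + 263.3 = 6634.3 km = 6.6343×10⁶ m.
r₂ = 6371 + 12880 = 19251 km = 1.9251×10⁷ m.
Transfer ellipse a_t = (r₁ + r₂)/2 = 1.294×10⁷ m.
At r₁: circular v_c1 = √(μ/r₁) = 7751 m/s; transfer-perigee v_p = √[μ(2/r₁ − 1/a_t)] = 9453 m/s.
Δv₁ = v_p − v_c1 = 1702 m/s.
At r₂: circular v_c2 = √(μ/r₂) = 4550 m/s; transfer-apogee v_a = √[μ(2/r₂ − 1/a_t)] = 3258 m/s.
Δv₂ = v_c2 − v_a = 1292 m/s.
Total Δv = Δv₁ + Δv₂ = 2995 m/s = 2.995 km/s.

Δv_total ≈ 2.995 km/s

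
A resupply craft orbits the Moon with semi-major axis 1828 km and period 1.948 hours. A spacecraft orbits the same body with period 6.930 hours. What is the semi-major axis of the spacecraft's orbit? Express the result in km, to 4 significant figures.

Kepler's third law: a³ ∝ T², so a₂ = a₁ (T₂/T₁)^(2/3).
T₂/T₁ = 3.557, (T₂/T₁)^(2/3) = 2.330.
a₂ = 1828 × 2.330 = 4260 km.

a₂ ≈ 4260 km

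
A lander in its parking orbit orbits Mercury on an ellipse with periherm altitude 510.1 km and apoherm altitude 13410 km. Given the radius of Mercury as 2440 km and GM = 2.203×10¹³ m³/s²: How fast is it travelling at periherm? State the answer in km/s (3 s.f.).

r_p = 2440 + 510.1 = 2950.1 km = 2.9501×10⁶ m.
r_a = 2440 + 13410 = 15850 km = 1.5850×10⁷ m.
Semi-major axis a = (r_p + r_a)/2 = 9400.0 km = 9.400×10⁶ m.
Vis-viva: v² = μ(2/r − 1/a) = 2.203×10¹³ × (6.779×10⁻⁷ − 1.064×10⁻⁷) = 1.259×10⁷ m²/s².
v = 3548 m/s = 3.548 km/s.

v ≈ 3.55 km/s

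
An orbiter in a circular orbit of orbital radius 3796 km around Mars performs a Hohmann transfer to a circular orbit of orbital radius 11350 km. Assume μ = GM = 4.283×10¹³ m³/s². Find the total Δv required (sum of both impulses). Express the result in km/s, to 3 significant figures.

r₁ = 3796 km = 3.796×10⁶ m.
r₂ = 11350 km = 1.135×10⁷ m.
Transfer ellipse a_t = (r₁ + r₂)/2 = 7.573×10⁶ m.
At r₁: circular v_c1 = √(μ/r₁) = 3359 m/s; transfer-periapsis v_p = √[μ(2/r₁ − 1/a_t)] = 4112 m/s.
Δv₁ = v_p − v_c1 = 753.2 m/s.
At r₂: circular v_c2 = √(μ/r₂) = 1943 m/s; transfer-apoapsis v_a = √[μ(2/r₂ − 1/a_t)] = 1375 m/s.
Δv₂ = v_c2 − v_a = 567.2 m/s.
Total Δv = Δv₁ + Δv₂ = 1320 m/s = 1.320 km/s.

Δv_total ≈ 1.32 km/s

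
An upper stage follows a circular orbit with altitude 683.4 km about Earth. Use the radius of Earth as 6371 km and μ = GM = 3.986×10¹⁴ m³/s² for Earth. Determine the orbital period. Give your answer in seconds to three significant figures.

T ≈ 5900 seconds

r = 6371 + 683.4 = 7054.4 km = 7.0544×10⁶ m.
Kepler's third law: T = 2π√(r³/μ) = 2π√((7.054×10⁶)³ / 3.986×10¹⁴).
r³/μ = 8.807×10⁵ s², so T = 2π × 9.385×10² = 5.897×10³ s.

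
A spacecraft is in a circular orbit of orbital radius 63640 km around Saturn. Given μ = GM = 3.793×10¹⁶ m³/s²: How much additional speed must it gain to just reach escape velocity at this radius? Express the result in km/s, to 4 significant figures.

Δv ≈ 10.11 km/s

r = 63640 km = 6.364×10⁷ m.
Circular speed v_c = √(μ/r) = 24410 m/s.
Escape speed v_esc = √(2μ/r) = √2 × v_c = 34530 m/s.
Δv = v_esc − v_c = 10110 m/s = 10.11 km/s.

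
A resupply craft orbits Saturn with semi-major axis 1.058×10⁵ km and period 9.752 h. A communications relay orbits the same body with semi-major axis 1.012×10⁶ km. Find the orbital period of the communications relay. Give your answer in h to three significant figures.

Kepler's third law: T² ∝ a³, so T₂ = T₁ (a₂/a₁)^(3/2).
a₂/a₁ = 9.565, (a₂/a₁)^(3/2) = 29.58.
T₂ = 9.752 × 29.58 = 288.5 h.

T₂ ≈ 288 h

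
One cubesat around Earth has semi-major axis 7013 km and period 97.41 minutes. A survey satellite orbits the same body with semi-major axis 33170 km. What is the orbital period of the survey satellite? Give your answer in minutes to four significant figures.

Kepler's third law: T² ∝ a³, so T₂ = T₁ (a₂/a₁)^(3/2).
a₂/a₁ = 4.730, (a₂/a₁)^(3/2) = 10.29.
T₂ = 97.41 × 10.29 = 1002 minutes.

T₂ ≈ 1002 minutes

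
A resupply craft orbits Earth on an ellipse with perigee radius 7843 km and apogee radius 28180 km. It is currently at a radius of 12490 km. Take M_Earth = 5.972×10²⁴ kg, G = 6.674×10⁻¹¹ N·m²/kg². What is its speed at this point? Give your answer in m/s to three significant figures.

μ = GM = 6.674×10⁻¹¹ × 5.972×10²⁴ = 3.986×10¹⁴ m³/s².
Semi-major axis a = (r_p + r_a)/2 = 18012 km = 1.801×10⁷ m.
Vis-viva: v² = μ(2/r − 1/a) = 3.986×10¹⁴ × (1.601×10⁻⁷ − 5.552×10⁻⁸) = 4.169×10⁷ m²/s².
v = 6457 m/s.

v ≈ 6460 m/s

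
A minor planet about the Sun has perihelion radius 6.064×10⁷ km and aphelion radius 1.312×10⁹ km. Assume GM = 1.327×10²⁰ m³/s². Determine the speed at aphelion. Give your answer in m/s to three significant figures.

v ≈ 2990 m/s

Semi-major axis a = (r_p + r_a)/2 = 6.8632×10⁸ km = 6.863×10¹¹ m.
Vis-viva: v² = μ(2/r − 1/a) = 1.327×10²⁰ × (1.524×10⁻¹² − 1.457×10⁻¹²) = 8.937×10⁶ m²/s².
v = 2989 m/s.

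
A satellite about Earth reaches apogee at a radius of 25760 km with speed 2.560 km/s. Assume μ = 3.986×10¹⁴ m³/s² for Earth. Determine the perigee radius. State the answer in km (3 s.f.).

r_a = 2.576×10⁷ m.
Specific energy ε = v²/2 − μ/r = -1.220×10⁷ J/kg, so a = −μ/(2ε) = 1.634×10⁷ m.
The apsides satisfy r_p + r_a = 2a, so the perigee radius is 2a − r_a = 6.921×10⁶ m = 6920.7 km.

perigee radius ≈ 6920 km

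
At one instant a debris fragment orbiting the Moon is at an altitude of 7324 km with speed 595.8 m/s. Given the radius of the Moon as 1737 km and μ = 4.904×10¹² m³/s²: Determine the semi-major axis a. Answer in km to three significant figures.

a ≈ 6740 km

r = 1737 + 7324 = 9061.0 km = 9.061×10⁶ m.
Specific orbital energy ε = v²/2 − μ/r = (595.8)²/2 − 4.904×10¹²/9.061×10⁶ = -3.637×10⁵ J/kg.
Since ε = −μ/(2a), a = −μ/(2ε) = 6.741×10⁶ m = 6741.2 km.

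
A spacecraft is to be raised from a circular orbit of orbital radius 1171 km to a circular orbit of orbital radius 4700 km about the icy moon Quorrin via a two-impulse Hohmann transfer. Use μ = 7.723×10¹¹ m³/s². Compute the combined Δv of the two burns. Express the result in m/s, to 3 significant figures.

r₁ = 1171 km = 1.171×10⁶ m.
r₂ = 4700 km = 4.700×10⁶ m.
Transfer ellipse a_t = (r₁ + r₂)/2 = 2.936×10⁶ m.
At r₁: circular v_c1 = √(μ/r₁) = 812.1 m/s; transfer-periapsis v_p = √[μ(2/r₁ − 1/a_t)] = 1028 m/s.
Δv₁ = v_p − v_c1 = 215.5 m/s.
At r₂: circular v_c2 = √(μ/r₂) = 405.4 m/s; transfer-apoapsis v_a = √[μ(2/r₂ − 1/a_t)] = 256.0 m/s.
Δv₂ = v_c2 − v_a = 149.3 m/s.
Total Δv = Δv₁ + Δv₂ = 364.8 m/s.

Δv_total ≈ 365 m/s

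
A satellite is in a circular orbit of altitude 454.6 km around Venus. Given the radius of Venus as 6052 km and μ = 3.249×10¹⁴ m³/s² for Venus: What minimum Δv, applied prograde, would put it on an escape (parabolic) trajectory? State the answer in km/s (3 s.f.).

r = 6052 + 454.6 = 6506.6 km = 6.5066×10⁶ m.
Circular speed v_c = √(μ/r) = 7066 m/s.
Escape speed v_esc = √(2μ/r) = √2 × v_c = 9993 m/s.
Δv = v_esc − v_c = 2927 m/s = 2.927 km/s.

Δv ≈ 2.93 km/s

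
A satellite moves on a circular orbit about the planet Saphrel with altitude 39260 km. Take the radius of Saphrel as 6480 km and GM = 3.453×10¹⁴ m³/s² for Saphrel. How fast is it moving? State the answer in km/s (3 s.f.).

r = 6480 + 39260 = 45740 km = 4.5740×10⁷ m.
For a circular orbit v = √(μ/r) = √(3.453×10¹⁴ / 4.574×10⁷) = √(7.549×10⁶) = 2748 m/s.
That is 2.748 km/s.

v ≈ 2.75 km/s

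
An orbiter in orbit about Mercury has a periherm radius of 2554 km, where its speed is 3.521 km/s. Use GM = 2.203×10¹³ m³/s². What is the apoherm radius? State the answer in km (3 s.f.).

apoherm radius ≈ 6520 km

r_p = 2.554×10⁶ m.
Specific energy ε = v²/2 − μ/r = -2.427×10⁶ J/kg, so a = −μ/(2ε) = 4.539×10⁶ m.
The apsides satisfy r_p + r_a = 2a, so the apoherm radius is 2a − r_p = 6.523×10⁶ m = 6523.2 km.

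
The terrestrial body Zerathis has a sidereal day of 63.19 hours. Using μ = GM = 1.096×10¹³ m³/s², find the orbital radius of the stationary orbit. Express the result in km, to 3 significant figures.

r_sync ≈ 24300 km

T = 63.19 hours = 2.275×10⁵ s.
A synchronous orbit has period T, so by Kepler's third law a = (μT²/4π²)^(1/3).
μT²/4π² = 1.096×10¹³ × (2.275×10⁵)² / 39.48 = 1.437×10²² m³.
a = 2.431×10⁷ m = 24310 km.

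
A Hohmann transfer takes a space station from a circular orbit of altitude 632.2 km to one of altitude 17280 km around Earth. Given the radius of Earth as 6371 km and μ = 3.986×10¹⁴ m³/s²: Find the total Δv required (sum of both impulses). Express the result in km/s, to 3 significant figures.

r₁ = 6371 + 632.2 = 7003.2 km = 7.0032×10⁶ m.
r₂ = 6371 + 17280 = 23651 km = 2.3651×10⁷ m.
Transfer ellipse a_t = (r₁ + r₂)/2 = 1.533×10⁷ m.
At r₁: circular v_c1 = √(μ/r₁) = 7544 m/s; transfer-perigee v_p = √[μ(2/r₁ − 1/a_t)] = 9372 m/s.
Δv₁ = v_p − v_c1 = 1827 m/s.
At r₂: circular v_c2 = √(μ/r₂) = 4105 m/s; transfer-apogee v_a = √[μ(2/r₂ − 1/a_t)] = 2775 m/s.
Δv₂ = v_c2 − v_a = 1330 m/s.
Total Δv = Δv₁ + Δv₂ = 3158 m/s = 3.158 km/s.

Δv_total ≈ 3.16 km/s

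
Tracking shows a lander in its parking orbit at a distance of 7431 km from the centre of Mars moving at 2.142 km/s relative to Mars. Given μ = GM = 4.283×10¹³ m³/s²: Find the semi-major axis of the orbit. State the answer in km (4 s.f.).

a ≈ 6172 km

r = 7.431×10⁶ m.
Specific orbital energy ε = v²/2 − μ/r = (2142)²/2 − 4.283×10¹³/7.431×10⁶ = -3.470×10⁶ J/kg.
Since ε = −μ/(2a), a = −μ/(2ε) = 6.172×10⁶ m = 6172.2 km.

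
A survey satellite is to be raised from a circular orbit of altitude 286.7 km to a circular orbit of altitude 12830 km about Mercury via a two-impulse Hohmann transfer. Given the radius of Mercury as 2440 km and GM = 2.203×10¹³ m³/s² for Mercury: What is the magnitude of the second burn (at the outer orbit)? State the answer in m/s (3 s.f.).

Δv ≈ 540 m/s

r₁ = 2440 + 286.7 = 2726.7 km = 2.7267×10⁶ m.
r₂ = 2440 + 12830 = 15270 km = 1.5270×10⁷ m.
Transfer ellipse a_t = (r₁ + r₂)/2 = 8.998×10⁶ m.
At r₁: circular v_c1 = √(μ/r₁) = 2842 m/s; transfer-periherm v_p = √[μ(2/r₁ − 1/a_t)] = 3703 m/s.
At r₂: circular v_c2 = √(μ/r₂) = 1201 m/s; transfer-apoherm v_a = √[μ(2/r₂ − 1/a_t)] = 661.2 m/s.
Δv₂ = v_c2 − v_a = 539.9 m/s.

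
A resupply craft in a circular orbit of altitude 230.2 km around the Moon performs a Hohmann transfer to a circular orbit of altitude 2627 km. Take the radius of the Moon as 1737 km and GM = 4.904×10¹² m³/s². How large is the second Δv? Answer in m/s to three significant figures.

r₁ = 1737 + 230.2 = 1967.2 km = 1.9672×10⁶ m.
r₂ = 1737 + 2627 = 4364.0 km = 4.3640×10⁶ m.
Transfer ellipse a_t = (r₁ + r₂)/2 = 3.166×10⁶ m.
At r₁: circular v_c1 = √(μ/r₁) = 1579 m/s; transfer-perilune v_p = √[μ(2/r₁ − 1/a_t)] = 1854 m/s.
At r₂: circular v_c2 = √(μ/r₂) = 1060 m/s; transfer-apolune v_a = √[μ(2/r₂ − 1/a_t)] = 835.7 m/s.
Δv₂ = v_c2 − v_a = 224.4 m/s.

Δv ≈ 224 m/s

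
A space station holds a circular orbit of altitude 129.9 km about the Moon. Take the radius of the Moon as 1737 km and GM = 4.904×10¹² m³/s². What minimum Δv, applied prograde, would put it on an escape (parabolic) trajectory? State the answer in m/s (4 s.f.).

Δv ≈ 671.3 m/s

r = 1737 + 129.9 = 1866.9 km = 1.8669×10⁶ m.
Circular speed v_c = √(μ/r) = 1621 m/s.
Escape speed v_esc = √(2μ/r) = √2 × v_c = 2292 m/s.
Δv = v_esc − v_c = 671.3 m/s.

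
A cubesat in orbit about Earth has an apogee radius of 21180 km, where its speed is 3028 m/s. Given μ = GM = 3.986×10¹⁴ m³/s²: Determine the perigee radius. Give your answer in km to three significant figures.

r_a = 2.118×10⁷ m.
Specific energy ε = v²/2 − μ/r = -1.424×10⁷ J/kg, so a = −μ/(2ε) = 1.400×10⁷ m.
The apsides satisfy r_p + r_a = 2a, so the perigee radius is 2a − r_a = 6.821×10⁶ m = 6820.9 km.

perigee radius ≈ 6820 km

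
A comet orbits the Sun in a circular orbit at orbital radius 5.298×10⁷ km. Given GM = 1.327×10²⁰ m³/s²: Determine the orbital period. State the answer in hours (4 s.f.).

T ≈ 1848 hours

r = 5.298×10⁷ km = 5.298×10¹⁰ m.
Kepler's third law: T = 2π√(r³/μ) = 2π√((5.298×10¹⁰)³ / 1.327×10²⁰).
r³/μ = 1.121×10¹² s², so T = 2π × 1.059×10⁶ = 6.651×10⁶ s.
Converting: 6.651×10⁶ s ÷ 3600 = 1848 hours.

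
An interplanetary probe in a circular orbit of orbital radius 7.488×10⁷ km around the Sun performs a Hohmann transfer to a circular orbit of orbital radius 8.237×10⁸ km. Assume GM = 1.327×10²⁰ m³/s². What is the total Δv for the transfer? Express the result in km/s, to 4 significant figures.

Δv_total ≈ 22.41 km/s

r₁ = 7.488×10⁷ km = 7.488×10¹⁰ m.
r₂ = 8.237×10⁸ km = 8.237×10¹¹ m.
Transfer ellipse a_t = (r₁ + r₂)/2 = 4.493×10¹¹ m.
At r₁: circular v_c1 = √(μ/r₁) = 42100 m/s; transfer-perihelion v_p = √[μ(2/r₁ − 1/a_t)] = 57000 m/s.
Δv₁ = v_p − v_c1 = 14900 m/s.
At r₂: circular v_c2 = √(μ/r₂) = 12690 m/s; transfer-aphelion v_a = √[μ(2/r₂ − 1/a_t)] = 5182 m/s.
Δv₂ = v_c2 − v_a = 7511 m/s.
Total Δv = Δv₁ + Δv₂ = 22410 m/s = 22.41 km/s.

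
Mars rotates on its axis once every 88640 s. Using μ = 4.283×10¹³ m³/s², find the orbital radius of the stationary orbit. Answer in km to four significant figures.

r_sync ≈ 20430 km

A synchronous orbit has period T, so by Kepler's third law a = (μT²/4π²)^(1/3).
μT²/4π² = 4.283×10¹³ × (8.864×10⁴)² / 39.48 = 8.524×10²¹ m³.
a = 2.043×10⁷ m = 20428 km.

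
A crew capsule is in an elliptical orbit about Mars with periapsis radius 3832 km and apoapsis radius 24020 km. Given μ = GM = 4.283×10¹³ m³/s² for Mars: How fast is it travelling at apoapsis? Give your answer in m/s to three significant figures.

Semi-major axis a = (r_p + r_a)/2 = 13926 km = 1.393×10⁷ m.
Vis-viva: v² = μ(2/r − 1/a) = 4.283×10¹³ × (8.326×10⁻⁸ − 7.181×10⁻⁸) = 4.907×10⁵ m²/s².
v = 700.5 m/s.

v ≈ 700 m/s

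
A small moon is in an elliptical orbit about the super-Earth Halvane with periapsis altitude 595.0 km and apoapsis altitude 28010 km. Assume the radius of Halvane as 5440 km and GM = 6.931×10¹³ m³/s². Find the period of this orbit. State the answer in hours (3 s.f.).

T ≈ 18.4 hours

r_p = 5440 + 595.0 = 6035.0 km = 6.0350×10⁶ m.
r_a = 5440 + 28010 = 33450 km = 3.3450×10⁷ m.
Semi-major axis a = (r_p + r_a)/2 = (6035.0 + 33450)/2 = 19742 km = 1.974×10⁷ m.
By Kepler's third law T = 2π√(a³/μ) = 2π × 1.054×10⁴ = 6.620×10⁴ s.
= 18.39 hours.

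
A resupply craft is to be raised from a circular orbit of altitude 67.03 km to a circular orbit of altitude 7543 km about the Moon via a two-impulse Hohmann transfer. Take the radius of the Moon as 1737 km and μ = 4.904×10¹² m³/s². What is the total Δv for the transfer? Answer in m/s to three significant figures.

Δv_total ≈ 797 m/s

r₁ = 1737 + 67.03 = 1804.0 km = 1.8040×10⁶ m.
r₂ = 1737 + 7543 = 9280.0 km = 9.2800×10⁶ m.
Transfer ellipse a_t = (r₁ + r₂)/2 = 5.542×10⁶ m.
At r₁: circular v_c1 = √(μ/r₁) = 1649 m/s; transfer-perilune v_p = √[μ(2/r₁ − 1/a_t)] = 2134 m/s.
Δv₁ = v_p − v_c1 = 484.8 m/s.
At r₂: circular v_c2 = √(μ/r₂) = 726.9 m/s; transfer-apolune v_a = √[μ(2/r₂ − 1/a_t)] = 414.8 m/s.
Δv₂ = v_c2 − v_a = 312.2 m/s.
Total Δv = Δv₁ + Δv₂ = 797.0 m/s.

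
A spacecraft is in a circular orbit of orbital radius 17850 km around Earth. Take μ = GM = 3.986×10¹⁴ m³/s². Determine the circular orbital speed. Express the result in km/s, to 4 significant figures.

v ≈ 4.726 km/s

r = 17850 km = 1.785×10⁷ m.
For a circular orbit v = √(μ/r) = √(3.986×10¹⁴ / 1.785×10⁷) = √(2.233×10⁷) = 4726 m/s.
That is 4.726 km/s.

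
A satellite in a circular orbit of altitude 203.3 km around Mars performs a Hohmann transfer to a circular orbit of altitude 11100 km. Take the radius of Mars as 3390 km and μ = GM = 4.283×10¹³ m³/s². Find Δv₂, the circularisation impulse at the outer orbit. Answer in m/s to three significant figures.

r₁ = 3390 + 203.3 = 3593.3 km = 3.5933×10⁶ m.
r₂ = 3390 + 11100 = 14490 km = 1.4490×10⁷ m.
Transfer ellipse a_t = (r₁ + r₂)/2 = 9.042×10⁶ m.
At r₁: circular v_c1 = √(μ/r₁) = 3452 m/s; transfer-periapsis v_p = √[μ(2/r₁ − 1/a_t)] = 4371 m/s.
At r₂: circular v_c2 = √(μ/r₂) = 1719 m/s; transfer-apoapsis v_a = √[μ(2/r₂ − 1/a_t)] = 1084 m/s.
Δv₂ = v_c2 − v_a = 635.4 m/s.

Δv ≈ 635 m/s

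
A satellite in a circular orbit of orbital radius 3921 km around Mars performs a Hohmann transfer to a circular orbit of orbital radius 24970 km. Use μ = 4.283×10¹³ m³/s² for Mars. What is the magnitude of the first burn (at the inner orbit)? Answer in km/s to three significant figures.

r₁ = 3921 km = 3.921×10⁶ m.
r₂ = 24970 km = 2.497×10⁷ m.
Transfer ellipse a_t = (r₁ + r₂)/2 = 1.445×10⁷ m.
At r₁: circular v_c1 = √(μ/r₁) = 3305 m/s; transfer-periapsis v_p = √[μ(2/r₁ − 1/a_t)] = 4345 m/s.
Δv₁ = v_p − v_c1 = 1040 m/s.
= 1.040 km/s.

Δv ≈ 1.04 km/s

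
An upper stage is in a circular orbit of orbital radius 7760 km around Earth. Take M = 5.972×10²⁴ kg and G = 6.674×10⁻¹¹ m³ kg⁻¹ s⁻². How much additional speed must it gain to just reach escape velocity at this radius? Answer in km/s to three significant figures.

Δv ≈ 2.97 km/s

μ = GM = 6.674×10⁻¹¹ × 5.972×10²⁴ = 3.986×10¹⁴ m³/s².
r = 7760 km = 7.760×10⁶ m.
Circular speed v_c = √(μ/r) = 7167 m/s.
Escape speed v_esc = √(2μ/r) = √2 × v_c = 10140 m/s.
Δv = v_esc − v_c = 2969 m/s = 2.969 km/s.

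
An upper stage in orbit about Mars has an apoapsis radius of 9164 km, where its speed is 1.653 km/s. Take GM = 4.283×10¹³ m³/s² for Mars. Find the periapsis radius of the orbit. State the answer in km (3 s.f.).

periapsis radius ≈ 3790 km

r_a = 9.164×10⁶ m.
Specific energy ε = v²/2 − μ/r = -3.308×10⁶ J/kg, so a = −μ/(2ε) = 6.475×10⁶ m.
The apsides satisfy r_p + r_a = 2a, so the periapsis radius is 2a − r_a = 3.785×10⁶ m = 3785.3 km.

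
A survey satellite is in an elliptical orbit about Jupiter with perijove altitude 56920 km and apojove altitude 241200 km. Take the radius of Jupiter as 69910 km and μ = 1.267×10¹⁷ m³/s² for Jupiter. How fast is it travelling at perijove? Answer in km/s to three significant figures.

v ≈ 37.7 km/s

r_p = 69910 + 56920 = 126830 km = 1.2683×10⁸ m.
r_a = 69910 + 241200 = 311110 km = 3.1111×10⁸ m.
Semi-major axis a = (r_p + r_a)/2 = 2.1897×10⁵ km = 2.190×10⁸ m.
Vis-viva: v² = μ(2/r − 1/a) = 1.267×10¹⁷ × (1.577×10⁻⁸ − 4.567×10⁻⁹) = 1.419×10⁹ m²/s².
v = 37670 m/s = 37.67 km/s.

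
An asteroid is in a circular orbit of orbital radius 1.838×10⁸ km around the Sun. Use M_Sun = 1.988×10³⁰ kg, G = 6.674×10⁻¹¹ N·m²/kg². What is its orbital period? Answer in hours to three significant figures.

μ = GM = 6.674×10⁻¹¹ × 1.988×10³⁰ = 1.327×10²⁰ m³/s².
r = 1.838×10⁸ km = 1.838×10¹¹ m.
Kepler's third law: T = 2π√(r³/μ) = 2π√((1.838×10¹¹)³ / 1.327×10²⁰).
r³/μ = 4.680×10¹³ s², so T = 2π × 6.841×10⁶ = 4.298×10⁷ s.
Converting: 4.298×10⁷ s ÷ 3600 = 11940 hours.

T ≈ 11900 hours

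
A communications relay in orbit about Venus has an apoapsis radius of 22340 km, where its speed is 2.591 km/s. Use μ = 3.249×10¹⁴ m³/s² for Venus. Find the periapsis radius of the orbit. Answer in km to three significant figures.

periapsis radius ≈ 6700 km

r_a = 2.234×10⁷ m.
Specific energy ε = v²/2 − μ/r = -1.119×10⁷ J/kg, so a = −μ/(2ε) = 1.452×10⁷ m.
The apsides satisfy r_p + r_a = 2a, so the periapsis radius is 2a − r_a = 6.703×10⁶ m = 6703.2 km.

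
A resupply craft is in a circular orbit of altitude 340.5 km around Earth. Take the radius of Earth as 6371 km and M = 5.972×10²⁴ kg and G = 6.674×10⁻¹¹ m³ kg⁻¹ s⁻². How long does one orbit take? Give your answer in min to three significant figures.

T ≈ 91.2 min

μ = GM = 6.674×10⁻¹¹ × 5.972×10²⁴ = 3.986×10¹⁴ m³/s².
r = 6371 + 340.5 = 6711.5 km = 6.7115×10⁶ m.
Kepler's third law: T = 2π√(r³/μ) = 2π√((6.712×10⁶)³ / 3.986×10¹⁴).
r³/μ = 7.585×10⁵ s², so T = 2π × 8.709×10² = 5.472×10³ s.
Converting: 5.472×10³ s ÷ 60.00 = 91.20 min.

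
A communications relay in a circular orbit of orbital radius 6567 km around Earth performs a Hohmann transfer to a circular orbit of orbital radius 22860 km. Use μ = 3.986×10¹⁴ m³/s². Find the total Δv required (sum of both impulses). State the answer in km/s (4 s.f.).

r₁ = 6567 km = 6.567×10⁶ m.
r₂ = 22860 km = 2.286×10⁷ m.
Transfer ellipse a_t = (r₁ + r₂)/2 = 1.471×10⁷ m.
At r₁: circular v_c1 = √(μ/r₁) = 7791 m/s; transfer-perigee v_p = √[μ(2/r₁ − 1/a_t)] = 9711 m/s.
Δv₁ = v_p − v_c1 = 1920 m/s.
At r₂: circular v_c2 = √(μ/r₂) = 4176 m/s; transfer-apogee v_a = √[μ(2/r₂ − 1/a_t)] = 2790 m/s.
Δv₂ = v_c2 − v_a = 1386 m/s.
Total Δv = Δv₁ + Δv₂ = 3306 m/s = 3.306 km/s.

Δv_total ≈ 3.306 km/s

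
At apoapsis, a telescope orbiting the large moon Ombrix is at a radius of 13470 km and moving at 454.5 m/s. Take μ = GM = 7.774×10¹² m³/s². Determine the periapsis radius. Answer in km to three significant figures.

r_a = 1.347×10⁷ m.
Specific energy ε = v²/2 − μ/r = -4.738×10⁵ J/kg, so a = −μ/(2ε) = 8.203×10⁶ m.
The apsides satisfy r_p + r_a = 2a, so the periapsis radius is 2a − r_a = 2.936×10⁶ m = 2936.1 km.

periapsis radius ≈ 2940 km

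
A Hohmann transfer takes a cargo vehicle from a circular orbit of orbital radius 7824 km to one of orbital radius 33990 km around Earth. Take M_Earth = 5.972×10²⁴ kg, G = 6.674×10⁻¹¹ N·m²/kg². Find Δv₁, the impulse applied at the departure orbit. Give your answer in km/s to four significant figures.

Δv ≈ 1.963 km/s

μ = GM = 6.674×10⁻¹¹ × 5.972×10²⁴ = 3.986×10¹⁴ m³/s².
r₁ = 7824 km = 7.824×10⁶ m.
r₂ = 33990 km = 3.399×10⁷ m.
Transfer ellipse a_t = (r₁ + r₂)/2 = 2.091×10⁷ m.
At r₁: circular v_c1 = √(μ/r₁) = 7137 m/s; transfer-perigee v_p = √[μ(2/r₁ − 1/a_t)] = 9101 m/s.
Δv₁ = v_p − v_c1 = 1963 m/s.
= 1.963 km/s.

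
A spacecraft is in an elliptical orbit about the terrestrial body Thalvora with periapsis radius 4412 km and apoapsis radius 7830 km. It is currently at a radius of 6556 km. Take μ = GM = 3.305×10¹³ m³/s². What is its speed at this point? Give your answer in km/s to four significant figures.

Semi-major axis a = (r_p + r_a)/2 = 6121.0 km = 6.121×10⁶ m.
Vis-viva: v² = μ(2/r − 1/a) = 3.305×10¹³ × (3.051×10⁻⁷ − 1.634×10⁻⁷) = 4.683×10⁶ m²/s².
v = 2164 m/s = 2.164 km/s.

v ≈ 2.164 km/s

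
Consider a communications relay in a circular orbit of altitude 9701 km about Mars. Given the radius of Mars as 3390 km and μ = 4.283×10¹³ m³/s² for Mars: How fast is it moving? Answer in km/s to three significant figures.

v ≈ 1.81 km/s

r = 3390 + 9701 = 13091 km = 1.3091×10⁷ m.
For a circular orbit v = √(μ/r) = √(4.283×10¹³ / 1.309×10⁷) = √(3.272×10⁶) = 1809 m/s.
That is 1.809 km/s.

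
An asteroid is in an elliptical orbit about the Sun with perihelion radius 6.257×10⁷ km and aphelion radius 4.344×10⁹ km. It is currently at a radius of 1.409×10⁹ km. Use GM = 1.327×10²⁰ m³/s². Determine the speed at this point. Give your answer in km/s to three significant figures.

Semi-major axis a = (r_p + r_a)/2 = 2.2033×10⁹ km = 2.203×10¹² m.
Vis-viva: v² = μ(2/r − 1/a) = 1.327×10²⁰ × (1.419×10⁻¹² − 4.539×10⁻¹³) = 1.281×10⁸ m²/s².
v = 11320 m/s = 11.32 km/s.

v ≈ 11.3 km/s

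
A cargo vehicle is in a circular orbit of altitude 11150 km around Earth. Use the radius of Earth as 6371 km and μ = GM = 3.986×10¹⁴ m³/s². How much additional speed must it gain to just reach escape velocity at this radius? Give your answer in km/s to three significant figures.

Δv ≈ 1.98 km/s

r = 6371 + 11150 = 17521 km = 1.7521×10⁷ m.
Circular speed v_c = √(μ/r) = 4770 m/s.
Escape speed v_esc = √(2μ/r) = √2 × v_c = 6745 m/s.
Δv = v_esc − v_c = 1976 m/s = 1.976 km/s.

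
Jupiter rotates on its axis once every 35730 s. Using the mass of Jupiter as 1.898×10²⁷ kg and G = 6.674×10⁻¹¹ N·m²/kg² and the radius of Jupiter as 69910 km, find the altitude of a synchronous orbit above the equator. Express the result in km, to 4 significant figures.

h_sync ≈ 90090 km

μ = GM = 6.674×10⁻¹¹ × 1.898×10²⁷ = 1.267×10¹⁷ m³/s².
A synchronous orbit has period T, so by Kepler's third law a = (μT²/4π²)^(1/3).
μT²/4π² = 1.267×10¹⁷ × (3.573×10⁴)² / 39.48 = 4.096×10²⁴ m³.
a = 1.600×10⁸ m = 1.6000×10⁵ km.
Altitude h = a − R = 1.6000×10⁵ − 69910 = 90094 km.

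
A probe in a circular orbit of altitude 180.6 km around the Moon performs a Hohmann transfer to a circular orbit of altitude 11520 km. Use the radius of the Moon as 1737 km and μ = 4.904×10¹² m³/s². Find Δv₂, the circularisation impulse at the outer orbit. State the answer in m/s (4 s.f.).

Δv ≈ 302.4 m/s

r₁ = 1737 + 180.6 = 1917.6 km = 1.9176×10⁶ m.
r₂ = 1737 + 11520 = 13257 km = 1.3257×10⁷ m.
Transfer ellipse a_t = (r₁ + r₂)/2 = 7.587×10⁶ m.
At r₁: circular v_c1 = √(μ/r₁) = 1599 m/s; transfer-perilune v_p = √[μ(2/r₁ − 1/a_t)] = 2114 m/s.
At r₂: circular v_c2 = √(μ/r₂) = 608.2 m/s; transfer-apolune v_a = √[μ(2/r₂ − 1/a_t)] = 305.8 m/s.
Δv₂ = v_c2 − v_a = 302.4 m/s.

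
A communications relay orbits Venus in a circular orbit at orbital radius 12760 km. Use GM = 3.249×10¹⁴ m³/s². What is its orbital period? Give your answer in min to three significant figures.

T ≈ 265 min

r = 12760 km = 1.276×10⁷ m.
Kepler's third law: T = 2π√(r³/μ) = 2π√((1.276×10⁷)³ / 3.249×10¹⁴).
r³/μ = 6.394×10⁶ s², so T = 2π × 2.529×10³ = 1.589×10⁴ s.
Converting: 1.589×10⁴ s ÷ 60.00 = 264.8 min.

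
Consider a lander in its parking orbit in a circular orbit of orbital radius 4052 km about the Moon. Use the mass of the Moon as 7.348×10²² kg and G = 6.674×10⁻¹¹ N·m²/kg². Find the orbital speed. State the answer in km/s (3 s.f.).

v ≈ 1.10 km/s

μ = GM = 6.674×10⁻¹¹ × 7.348×10²² = 4.904×10¹² m³/s².
r = 4052 km = 4.052×10⁶ m.
For a circular orbit v = √(μ/r) = √(4.904×10¹² / 4.052×10⁶) = √(1.210×10⁶) = 1100 m/s.
That is 1.100 km/s.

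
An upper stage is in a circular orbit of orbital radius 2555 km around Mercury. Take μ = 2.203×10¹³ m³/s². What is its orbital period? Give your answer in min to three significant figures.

r = 2555 km = 2.555×10⁶ m.
Kepler's third law: T = 2π√(r³/μ) = 2π√((2.555×10⁶)³ / 2.203×10¹³).
r³/μ = 7.571×10⁵ s², so T = 2π × 8.701×10² = 5.467×10³ s.
Converting: 5.467×10³ s ÷ 60.00 = 91.12 min.

T ≈ 91.1 min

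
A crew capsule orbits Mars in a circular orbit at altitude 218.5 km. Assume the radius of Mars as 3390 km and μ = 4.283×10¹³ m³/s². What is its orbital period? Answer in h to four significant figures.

T ≈ 1.828 h

r = 3390 + 218.5 = 3608.5 km = 3.6085×10⁶ m.
Kepler's third law: T = 2π√(r³/μ) = 2π√((3.608×10⁶)³ / 4.283×10¹³).
r³/μ = 1.097×10⁶ s², so T = 2π × 1.047×10³ = 6.581×10³ s.
Converting: 6.581×10³ s ÷ 3600 = 1.828 h.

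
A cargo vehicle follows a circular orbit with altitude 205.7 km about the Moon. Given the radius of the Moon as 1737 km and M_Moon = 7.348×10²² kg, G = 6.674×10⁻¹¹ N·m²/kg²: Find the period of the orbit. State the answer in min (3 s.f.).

μ = GM = 6.674×10⁻¹¹ × 7.348×10²² = 4.904×10¹² m³/s².
r = 1737 + 205.7 = 1942.7 km = 1.9427×10⁶ m.
Kepler's third law: T = 2π√(r³/μ) = 2π√((1.943×10⁶)³ / 4.904×10¹²).
r³/μ = 1.495×10⁶ s², so T = 2π × 1.223×10³ = 7.683×10³ s.
Converting: 7.683×10³ s ÷ 60.00 = 128.0 min.

T ≈ 128 min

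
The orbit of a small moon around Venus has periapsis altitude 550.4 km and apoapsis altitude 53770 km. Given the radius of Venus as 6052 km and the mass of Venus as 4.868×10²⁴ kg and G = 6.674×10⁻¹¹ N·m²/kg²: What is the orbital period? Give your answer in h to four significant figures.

μ = GM = 6.674×10⁻¹¹ × 4.868×10²⁴ = 3.249×10¹⁴ m³/s².
r_p = 6052 + 550.4 = 6602.4 km = 6.6024×10⁶ m.
r_a = 6052 + 53770 = 59822 km = 5.9822×10⁷ m.
Semi-major axis a = (r_p + r_a)/2 = (6602.4 + 59822)/2 = 33212 km = 3.321×10⁷ m.
By Kepler's third law T = 2π√(a³/μ) = 2π × 1.062×10⁴ = 6.672×10⁴ s.
= 18.53 h.

T ≈ 18.53 h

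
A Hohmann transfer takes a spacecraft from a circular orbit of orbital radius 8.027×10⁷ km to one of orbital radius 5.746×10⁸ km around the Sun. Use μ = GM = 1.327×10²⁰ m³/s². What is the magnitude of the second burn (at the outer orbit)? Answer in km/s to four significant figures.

Δv ≈ 7.673 km/s

r₁ = 8.027×10⁷ km = 8.027×10¹⁰ m.
r₂ = 5.746×10⁸ km = 5.746×10¹¹ m.
Transfer ellipse a_t = (r₁ + r₂)/2 = 3.274×10¹¹ m.
At r₁: circular v_c1 = √(μ/r₁) = 40660 m/s; transfer-perihelion v_p = √[μ(2/r₁ − 1/a_t)] = 53860 m/s.
At r₂: circular v_c2 = √(μ/r₂) = 15200 m/s; transfer-aphelion v_a = √[μ(2/r₂ − 1/a_t)] = 7524 m/s.
Δv₂ = v_c2 − v_a = 7673 m/s.
= 7.673 km/s.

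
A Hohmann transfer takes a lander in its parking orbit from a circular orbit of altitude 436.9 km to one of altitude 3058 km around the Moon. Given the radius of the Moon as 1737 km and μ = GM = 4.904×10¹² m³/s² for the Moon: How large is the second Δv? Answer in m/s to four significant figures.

Δv ≈ 212.5 m/s

r₁ = 1737 + 436.9 = 2173.9 km = 2.1739×10⁶ m.
r₂ = 1737 + 3058 = 4795.0 km = 4.7950×10⁶ m.
Transfer ellipse a_t = (r₁ + r₂)/2 = 3.484×10⁶ m.
At r₁: circular v_c1 = √(μ/r₁) = 1502 m/s; transfer-perilune v_p = √[μ(2/r₁ − 1/a_t)] = 1762 m/s.
At r₂: circular v_c2 = √(μ/r₂) = 1011 m/s; transfer-apolune v_a = √[μ(2/r₂ − 1/a_t)] = 798.8 m/s.
Δv₂ = v_c2 − v_a = 212.5 m/s.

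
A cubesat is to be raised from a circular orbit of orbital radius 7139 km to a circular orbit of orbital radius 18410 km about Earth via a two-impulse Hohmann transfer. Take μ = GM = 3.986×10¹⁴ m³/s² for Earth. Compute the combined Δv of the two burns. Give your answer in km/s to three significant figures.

r₁ = 7139 km = 7.139×10⁶ m.
r₂ = 18410 km = 1.841×10⁷ m.
Transfer ellipse a_t = (r₁ + r₂)/2 = 1.277×10⁷ m.
At r₁: circular v_c1 = √(μ/r₁) = 7472 m/s; transfer-perigee v_p = √[μ(2/r₁ − 1/a_t)] = 8970 m/s.
Δv₁ = v_p − v_c1 = 1498 m/s.
At r₂: circular v_c2 = √(μ/r₂) = 4653 m/s; transfer-apogee v_a = √[μ(2/r₂ − 1/a_t)] = 3478 m/s.
Δv₂ = v_c2 − v_a = 1175 m/s.
Total Δv = Δv₁ + Δv₂ = 2673 m/s = 2.673 km/s.

Δv_total ≈ 2.67 km/s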